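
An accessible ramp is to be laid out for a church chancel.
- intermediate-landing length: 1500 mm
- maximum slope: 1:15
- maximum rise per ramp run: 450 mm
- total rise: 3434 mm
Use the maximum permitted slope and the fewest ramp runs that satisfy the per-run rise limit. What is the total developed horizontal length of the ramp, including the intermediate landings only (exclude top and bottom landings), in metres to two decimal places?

3434 / 450 = 7.63, so 8 ramp runs are needed. That means 7 intermediate landings.
Horizontal run for 3434 mm of rise at 1:15 is 3434 × 15 = 51510 mm.
7 intermediate landings contribute 7 × 1500 = 10500 mm.
Total developed length = 51510 + 10500 = 62010 mm.
= 62.01 m.

62.01 m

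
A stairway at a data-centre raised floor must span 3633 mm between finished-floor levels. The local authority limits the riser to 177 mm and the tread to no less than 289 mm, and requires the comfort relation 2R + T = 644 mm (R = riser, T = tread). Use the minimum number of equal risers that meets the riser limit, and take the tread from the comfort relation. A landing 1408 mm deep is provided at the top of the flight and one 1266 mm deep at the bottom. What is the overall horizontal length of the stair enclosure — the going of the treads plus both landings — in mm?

8634 mm

3633 / 177 = 20.525 → round up to 21 risers.
R = 3633 ÷ 21 = 173 mm.
T = 644 − 2·173 = 298 mm, which satisfies the 289 mm minimum.
Treads = 21 − 1 = 20; going = 20 × 298 = 5960 mm.
Add landings: 5960 + 1408 + 1266 = 8634 mm.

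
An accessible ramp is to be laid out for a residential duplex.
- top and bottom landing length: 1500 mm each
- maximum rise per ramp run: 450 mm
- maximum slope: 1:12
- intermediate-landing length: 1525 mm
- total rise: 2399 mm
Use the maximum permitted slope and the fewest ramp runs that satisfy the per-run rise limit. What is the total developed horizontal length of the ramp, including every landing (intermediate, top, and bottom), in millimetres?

At most 450 each: 2399/450 = 5.33, giving 6 ramp runs. That means 5 intermediate landings.
Ramp run (horizontal) at 1:12: 2399 × 12 = 28788 mm.
Intermediate landings: 5 × 1525 = 7625 mm.
Top and bottom landings: 2 × 1500 = 3000 mm.
Total = 28788 + 7625 + 3000 = 39413 mm.

39413 mm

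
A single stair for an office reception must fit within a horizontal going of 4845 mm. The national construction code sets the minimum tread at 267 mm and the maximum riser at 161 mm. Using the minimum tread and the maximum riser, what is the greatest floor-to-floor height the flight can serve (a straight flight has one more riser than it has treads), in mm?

3059 mm

Treads that fit: ⌊4845 / 267⌋ = 18.
Risers = treads + 1 = 19.
Maximum height = 19 × 161 = 3059 mm.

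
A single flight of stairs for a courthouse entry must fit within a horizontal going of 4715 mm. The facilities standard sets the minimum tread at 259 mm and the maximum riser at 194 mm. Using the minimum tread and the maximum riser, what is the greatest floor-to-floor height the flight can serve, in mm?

3686 mm

Treads that fit: ⌊4715 / 259⌋ = 18.
Risers = treads + 1 = 19.
Maximum height = 19 × 194 = 3686 mm.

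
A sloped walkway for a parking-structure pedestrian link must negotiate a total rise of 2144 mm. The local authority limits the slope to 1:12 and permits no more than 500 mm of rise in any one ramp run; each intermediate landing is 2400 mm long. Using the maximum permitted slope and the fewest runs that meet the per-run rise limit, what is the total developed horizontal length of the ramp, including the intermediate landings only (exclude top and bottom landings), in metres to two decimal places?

2144 / 500 = 4.288 → round up to 5 ramp runs. That means 4 intermediate landings.
Ramp run (horizontal) at 1:12: 2144 × 12 = 25728 mm.
4 intermediate landings contribute 4 × 2400 = 9600 mm.
Developed length = 25728 + 9600 = 35328 mm.
= 35.33 m.

35.33 m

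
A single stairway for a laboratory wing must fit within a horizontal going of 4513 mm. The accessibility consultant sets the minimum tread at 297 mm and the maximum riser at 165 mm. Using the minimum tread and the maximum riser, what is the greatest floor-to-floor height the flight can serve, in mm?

2640 mm

Treads that fit: ⌊4513 / 297⌋ = 15.
Risers = treads + 1 = 16.
Maximum height = 16 × 165 = 2640 mm.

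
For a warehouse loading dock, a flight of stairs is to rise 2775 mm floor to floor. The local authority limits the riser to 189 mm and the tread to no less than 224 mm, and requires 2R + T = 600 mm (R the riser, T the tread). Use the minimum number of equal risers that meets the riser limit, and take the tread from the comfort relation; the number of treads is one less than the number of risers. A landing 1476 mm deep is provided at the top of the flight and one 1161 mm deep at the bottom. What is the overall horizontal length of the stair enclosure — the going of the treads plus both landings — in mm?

⌈2775/189⌉ = 15 risers.
Riser R = 2775 / 15 = 185 mm, within the 189 mm limit.
From 2R + T = 600: T = 600 − 370 = 230 mm.
15 risers give 14 treads; going = 14 × 230 = 3220 mm.
Enclosure = 3220 + 1476 + 1161 = 5857 mm.

5857 mm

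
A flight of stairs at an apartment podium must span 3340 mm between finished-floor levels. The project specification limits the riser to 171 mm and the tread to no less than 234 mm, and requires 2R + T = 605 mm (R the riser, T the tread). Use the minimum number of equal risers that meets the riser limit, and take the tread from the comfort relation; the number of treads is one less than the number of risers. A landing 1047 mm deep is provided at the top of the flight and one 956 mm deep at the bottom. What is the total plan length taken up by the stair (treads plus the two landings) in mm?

At most 171 each: 3340/171 = 19.53, giving 20 risers.
Riser R = 3340 / 20 = 167 mm, within the 171 mm limit.
T = 605 − 2·167 = 271 mm, which satisfies the 234 mm minimum.
20 risers give 19 treads; going = 19 × 271 = 5149 mm.
Add landings: 5149 + 1047 + 956 = 7152 mm.

7152 mm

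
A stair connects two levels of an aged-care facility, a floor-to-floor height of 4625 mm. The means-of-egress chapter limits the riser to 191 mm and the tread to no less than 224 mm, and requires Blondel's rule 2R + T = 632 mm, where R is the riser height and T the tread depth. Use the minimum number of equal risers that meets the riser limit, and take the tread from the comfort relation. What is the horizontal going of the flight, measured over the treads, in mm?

6288 mm

4625 / 191 = 24.215 → round up to 25 risers.
R = 4625 ÷ 25 = 185 mm.
Tread T = 632 − 2 × 185 = 262 mm (≥ 224 mm).
Treads = 25 − 1 = 24; going = 24 × 262 = 6288 mm.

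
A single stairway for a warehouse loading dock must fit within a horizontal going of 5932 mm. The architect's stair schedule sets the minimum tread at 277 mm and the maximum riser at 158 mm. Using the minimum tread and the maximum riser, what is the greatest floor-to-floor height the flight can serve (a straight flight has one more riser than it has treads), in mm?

3476 mm

5932 / 277 = 21.42, so 21 treads fit.
Risers = treads + 1 = 22.
Maximum height = 22 × 158 = 3476 mm.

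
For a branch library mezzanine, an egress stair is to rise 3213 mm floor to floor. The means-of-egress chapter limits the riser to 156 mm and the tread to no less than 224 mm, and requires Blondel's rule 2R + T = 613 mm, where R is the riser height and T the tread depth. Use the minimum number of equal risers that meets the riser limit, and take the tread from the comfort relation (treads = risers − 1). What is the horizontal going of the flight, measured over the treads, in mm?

At most 156 each: 3213/156 = 20.60, giving 21 risers.
Riser R = 3213 / 21 = 153 mm, within the 156 mm limit.
From 2R + T = 613: T = 613 − 306 = 307 mm.
Treads = 21 − 1 = 20; going = 20 × 307 = 6140 mm.

6140 mm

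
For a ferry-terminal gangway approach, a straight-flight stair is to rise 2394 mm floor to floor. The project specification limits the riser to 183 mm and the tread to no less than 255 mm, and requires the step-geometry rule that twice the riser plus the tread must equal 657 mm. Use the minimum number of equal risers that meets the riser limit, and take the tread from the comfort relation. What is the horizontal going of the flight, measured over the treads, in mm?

2394 / 183 = 13.08, so 14 risers are needed.
Each riser is 2394/14 = 171 mm (≤ 183 mm).
T = 657 − 2·171 = 315 mm, which satisfies the 255 mm minimum.
Going = (14 − 1) × 315 = 4095 mm.

4095 mm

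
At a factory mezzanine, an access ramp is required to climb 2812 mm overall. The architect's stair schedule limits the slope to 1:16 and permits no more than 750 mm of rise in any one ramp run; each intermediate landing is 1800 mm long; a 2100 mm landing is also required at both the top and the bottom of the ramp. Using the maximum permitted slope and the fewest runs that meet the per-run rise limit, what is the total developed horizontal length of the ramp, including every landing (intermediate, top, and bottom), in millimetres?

54592 mm

2812 / 750 = 3.749 → round up to 4 ramp runs. That means 3 intermediate landings.
Ramp run (horizontal) at 1:16: 2812 × 16 = 44992 mm.
3 intermediate landings contribute 3 × 1800 = 5400 mm.
Top and bottom landings: 2 × 2100 = 4200 mm.
Total = 44992 + 5400 + 4200 = 54592 mm.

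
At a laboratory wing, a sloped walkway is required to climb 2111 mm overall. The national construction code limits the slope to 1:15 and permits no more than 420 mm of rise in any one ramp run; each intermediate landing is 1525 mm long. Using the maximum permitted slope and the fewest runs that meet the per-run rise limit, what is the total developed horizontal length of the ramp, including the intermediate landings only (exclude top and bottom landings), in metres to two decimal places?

At most 420 each: 2111/420 = 5.03, giving 6 ramp runs. That means 5 intermediate landings.
Ramp run (horizontal) at 1:15: 2111 × 15 = 31665 mm.
Intermediate landings: 5 × 1525 = 7625 mm.
Developed length = 31665 + 7625 = 39290 mm.
= 39.29 m.

39.29 m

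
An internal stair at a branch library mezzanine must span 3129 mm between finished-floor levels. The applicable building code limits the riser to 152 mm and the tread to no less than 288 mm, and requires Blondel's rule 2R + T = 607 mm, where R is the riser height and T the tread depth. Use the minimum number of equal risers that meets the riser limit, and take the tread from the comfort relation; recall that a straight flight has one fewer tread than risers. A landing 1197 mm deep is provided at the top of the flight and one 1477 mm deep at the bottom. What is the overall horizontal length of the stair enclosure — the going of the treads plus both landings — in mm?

8854 mm

At most 152 each: 3129/152 = 20.59, giving 21 risers.
R = 3129 ÷ 21 = 149 mm.
From 2R + T = 607: T = 607 − 298 = 309 mm.
21 risers give 20 treads; going = 20 × 309 = 6180 mm.
Enclosure = 6180 + 1197 + 1477 = 8854 mm.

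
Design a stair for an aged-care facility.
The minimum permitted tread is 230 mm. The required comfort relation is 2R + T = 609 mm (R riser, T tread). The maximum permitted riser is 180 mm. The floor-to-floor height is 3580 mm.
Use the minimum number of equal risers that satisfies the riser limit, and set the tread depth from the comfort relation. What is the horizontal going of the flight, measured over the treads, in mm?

⌈3580/180⌉ = 20 risers.
R = 3580 ÷ 20 = 179 mm.
T = 609 − 2·179 = 251 mm, which satisfies the 230 mm minimum.
Going = (20 − 1) × 251 = 4769 mm.

4769 mm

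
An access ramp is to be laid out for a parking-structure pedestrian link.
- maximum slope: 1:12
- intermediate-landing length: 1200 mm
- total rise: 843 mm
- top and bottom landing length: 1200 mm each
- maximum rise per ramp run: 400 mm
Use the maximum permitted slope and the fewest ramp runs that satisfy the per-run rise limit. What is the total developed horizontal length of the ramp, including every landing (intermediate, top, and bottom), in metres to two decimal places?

843 / 400 = 2.11, so 3 ramp runs are needed. That means 2 intermediate landings.
Ramp run (horizontal) at 1:12: 843 × 12 = 10116 mm.
2 intermediate landings contribute 2 × 1200 = 2400 mm.
Top and bottom landings: 2 × 1200 = 2400 mm.
Total = 10116 + 2400 + 2400 = 14916 mm.
= 14.92 m.

14.92 m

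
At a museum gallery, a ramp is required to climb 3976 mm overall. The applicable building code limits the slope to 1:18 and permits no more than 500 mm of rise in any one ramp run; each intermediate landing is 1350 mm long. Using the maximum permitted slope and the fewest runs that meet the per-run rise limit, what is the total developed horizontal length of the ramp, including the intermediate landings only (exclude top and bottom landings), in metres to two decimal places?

81.02 m

3976 / 500 = 7.95, so 8 ramp runs are needed. That means 7 intermediate landings.
Ramp run (horizontal) at 1:18: 3976 × 18 = 71568 mm.
Intermediate landings: 7 × 1350 = 9450 mm.
Total developed length = 71568 + 9450 = 81018 mm.
= 81.02 m.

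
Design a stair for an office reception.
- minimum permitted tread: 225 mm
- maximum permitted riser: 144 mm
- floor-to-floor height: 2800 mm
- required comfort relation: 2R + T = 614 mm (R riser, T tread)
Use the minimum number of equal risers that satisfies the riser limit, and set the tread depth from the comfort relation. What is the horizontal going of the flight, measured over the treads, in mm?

2800 / 144 = 19.44, so 20 risers are needed.
Riser R = 2800 / 20 = 140 mm, within the 144 mm limit.
Tread T = 614 − 2 × 140 = 334 mm (≥ 225 mm).
Treads = 20 − 1 = 19; going = 19 × 334 = 6346 mm.

6346 mm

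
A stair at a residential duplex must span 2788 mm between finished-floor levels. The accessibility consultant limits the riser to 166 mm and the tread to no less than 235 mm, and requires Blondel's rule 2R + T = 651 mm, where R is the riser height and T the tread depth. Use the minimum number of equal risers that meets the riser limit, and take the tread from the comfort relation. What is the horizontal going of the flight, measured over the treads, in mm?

5168 mm

⌈2788/166⌉ = 17 risers.
Riser R = 2788 / 17 = 164 mm, within the 166 mm limit.
T = 651 − 2·164 = 323 mm, which satisfies the 235 mm minimum.
17 risers give 16 treads; going = 16 × 323 = 5168 mm.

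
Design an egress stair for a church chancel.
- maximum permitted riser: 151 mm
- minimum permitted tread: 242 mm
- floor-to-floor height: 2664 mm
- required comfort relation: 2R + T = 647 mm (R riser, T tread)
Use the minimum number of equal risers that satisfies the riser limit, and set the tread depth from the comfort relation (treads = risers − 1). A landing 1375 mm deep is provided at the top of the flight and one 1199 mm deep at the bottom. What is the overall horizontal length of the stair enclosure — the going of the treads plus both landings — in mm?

8541 mm

⌈2664/151⌉ = 18 risers.
Riser R = 2664 / 18 = 148 mm, within the 151 mm limit.
T = 647 − 2·148 = 351 mm, which satisfies the 242 mm minimum.
18 risers give 17 treads; going = 17 × 351 = 5967 mm.
Add landings: 5967 + 1375 + 1199 = 8541 mm.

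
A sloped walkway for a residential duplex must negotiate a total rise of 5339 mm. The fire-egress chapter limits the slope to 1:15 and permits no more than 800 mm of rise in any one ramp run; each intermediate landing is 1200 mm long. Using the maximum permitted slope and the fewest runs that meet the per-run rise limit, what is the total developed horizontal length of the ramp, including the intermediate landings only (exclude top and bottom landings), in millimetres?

5339 / 800 = 6.674 → round up to 7 ramp runs. That means 6 intermediate landings.
Horizontal run for 5339 mm of rise at 1:15 is 5339 × 15 = 80085 mm.
6 intermediate landings contribute 6 × 1200 = 7200 mm.
Total developed length = 80085 + 7200 = 87285 mm.

87285 mm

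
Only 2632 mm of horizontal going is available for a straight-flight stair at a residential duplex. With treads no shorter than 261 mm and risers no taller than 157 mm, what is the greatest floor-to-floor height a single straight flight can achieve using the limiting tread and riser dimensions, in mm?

1727 mm

Treads that fit: ⌊2632 / 261⌋ = 10.
Risers = treads + 1 = 11.
Maximum height = 11 × 157 = 1727 mm.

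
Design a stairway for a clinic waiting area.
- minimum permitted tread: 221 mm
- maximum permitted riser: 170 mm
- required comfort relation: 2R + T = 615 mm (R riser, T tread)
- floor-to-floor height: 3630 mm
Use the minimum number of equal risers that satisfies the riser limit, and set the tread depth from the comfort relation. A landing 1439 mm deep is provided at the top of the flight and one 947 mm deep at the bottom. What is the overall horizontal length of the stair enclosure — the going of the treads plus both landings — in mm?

8371 mm

3630 / 170 = 21.35, so 22 risers are needed.
R = 3630 ÷ 22 = 165 mm.
From 2R + T = 615: T = 615 − 330 = 285 mm.
22 risers give 21 treads; going = 21 × 285 = 5985 mm.
Enclosure = 5985 + 1439 + 947 = 8371 mm.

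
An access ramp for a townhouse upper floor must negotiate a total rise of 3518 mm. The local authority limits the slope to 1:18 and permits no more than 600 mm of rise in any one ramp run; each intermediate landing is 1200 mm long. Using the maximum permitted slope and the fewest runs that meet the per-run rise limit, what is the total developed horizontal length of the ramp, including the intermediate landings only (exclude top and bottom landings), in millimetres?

69324 mm

3518 / 600 = 5.86, so 6 ramp runs are needed. That means 5 intermediate landings.
Ramp run (horizontal) at 1:18: 3518 × 18 = 63324 mm.
5 intermediate landings contribute 5 × 1200 = 6000 mm.
Total developed length = 63324 + 6000 = 69324 mm.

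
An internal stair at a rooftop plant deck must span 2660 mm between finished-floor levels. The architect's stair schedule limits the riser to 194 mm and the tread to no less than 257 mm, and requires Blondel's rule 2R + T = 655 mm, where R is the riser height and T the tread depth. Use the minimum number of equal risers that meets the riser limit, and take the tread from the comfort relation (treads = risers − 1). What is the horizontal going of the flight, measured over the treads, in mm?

⌈2660/194⌉ = 14 risers.
R = 2660 ÷ 14 = 190 mm.
From 2R + T = 655: T = 655 − 380 = 275 mm.
14 risers give 13 treads; going = 13 × 275 = 3575 mm.

3575 mm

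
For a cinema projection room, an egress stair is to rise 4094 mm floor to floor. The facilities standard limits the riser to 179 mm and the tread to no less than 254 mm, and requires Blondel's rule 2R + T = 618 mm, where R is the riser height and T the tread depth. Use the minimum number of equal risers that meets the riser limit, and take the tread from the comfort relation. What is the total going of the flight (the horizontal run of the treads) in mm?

At most 179 each: 4094/179 = 22.87, giving 23 risers.
Riser R = 4094 / 23 = 178 mm, within the 179 mm limit.
Tread T = 618 − 2 × 178 = 262 mm (≥ 254 mm).
23 risers give 22 treads; going = 22 × 262 = 5764 mm.

5764 mm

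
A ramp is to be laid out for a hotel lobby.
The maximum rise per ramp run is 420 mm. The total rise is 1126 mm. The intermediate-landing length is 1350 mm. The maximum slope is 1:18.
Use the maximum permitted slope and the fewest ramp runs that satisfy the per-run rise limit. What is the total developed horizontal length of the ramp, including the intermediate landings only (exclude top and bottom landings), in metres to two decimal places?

22.97 m

⌈1126/420⌉ = 3 ramp runs. That means 2 intermediate landings.
Horizontal run for 1126 mm of rise at 1:18 is 1126 × 18 = 20268 mm.
Intermediate landings: 2 × 1350 = 2700 mm.
Total developed length = 20268 + 2700 = 22968 mm.
= 22.97 m.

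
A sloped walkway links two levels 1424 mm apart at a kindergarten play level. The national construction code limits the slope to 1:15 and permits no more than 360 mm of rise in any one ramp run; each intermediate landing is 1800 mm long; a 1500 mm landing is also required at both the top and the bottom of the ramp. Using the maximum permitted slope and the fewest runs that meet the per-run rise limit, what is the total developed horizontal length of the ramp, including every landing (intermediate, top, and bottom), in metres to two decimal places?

29.76 m

1424 / 360 = 3.956 → round up to 4 ramp runs. That means 3 intermediate landings.
Horizontal run for 1424 mm of rise at 1:15 is 1424 × 15 = 21360 mm.
Intermediate landings: 3 × 1800 = 5400 mm.
Top and bottom landings: 2 × 1500 = 3000 mm.
Total = 21360 + 5400 + 3000 = 29760 mm.
= 29.76 m.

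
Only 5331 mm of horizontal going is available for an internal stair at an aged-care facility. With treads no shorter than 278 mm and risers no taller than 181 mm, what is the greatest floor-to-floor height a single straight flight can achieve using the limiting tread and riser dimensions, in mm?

Treads that fit: ⌊5331 / 278⌋ = 19.
Risers = treads + 1 = 20.
Maximum height = 20 × 181 = 3620 mm.

3620 mm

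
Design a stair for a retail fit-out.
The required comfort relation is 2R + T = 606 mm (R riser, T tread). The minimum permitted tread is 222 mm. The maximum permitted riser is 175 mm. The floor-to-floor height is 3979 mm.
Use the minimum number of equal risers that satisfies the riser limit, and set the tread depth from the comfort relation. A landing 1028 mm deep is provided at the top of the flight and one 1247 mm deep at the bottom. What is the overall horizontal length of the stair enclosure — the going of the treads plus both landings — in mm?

7995 mm

At most 175 each: 3979/175 = 22.74, giving 23 risers.
R = 3979 ÷ 23 = 173 mm.
From 2R + T = 606: T = 606 − 346 = 260 mm.
Going = (23 − 1) × 260 = 5720 mm.
Add landings: 5720 + 1028 + 1247 = 7995 mm.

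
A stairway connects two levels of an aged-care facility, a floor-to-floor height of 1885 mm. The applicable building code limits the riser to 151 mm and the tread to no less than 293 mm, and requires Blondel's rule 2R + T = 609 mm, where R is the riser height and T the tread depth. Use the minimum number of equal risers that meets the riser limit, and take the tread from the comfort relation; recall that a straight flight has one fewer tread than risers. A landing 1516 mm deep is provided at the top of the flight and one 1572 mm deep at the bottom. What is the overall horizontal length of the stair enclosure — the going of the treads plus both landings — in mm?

⌈1885/151⌉ = 13 risers.
Riser R = 1885 / 13 = 145 mm, within the 151 mm limit.
From 2R + T = 609: T = 609 − 290 = 319 mm.
13 risers give 12 treads; going = 12 × 319 = 3828 mm.
Add landings: 3828 + 1516 + 1572 = 6916 mm.

6916 mm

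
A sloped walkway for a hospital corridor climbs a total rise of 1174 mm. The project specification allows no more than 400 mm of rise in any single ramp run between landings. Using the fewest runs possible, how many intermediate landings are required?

2 intermediate landings

1174 / 400 = 2.935 → round up to 3 ramp runs.
3 runs are separated by 2 intermediate landings.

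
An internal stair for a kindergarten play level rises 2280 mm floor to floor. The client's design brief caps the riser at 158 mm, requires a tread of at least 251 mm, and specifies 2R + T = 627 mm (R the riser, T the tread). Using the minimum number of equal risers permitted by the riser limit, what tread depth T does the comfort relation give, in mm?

323 mm

At most 158 each: 2280/158 = 14.43, giving 15 risers.
R = 2280 ÷ 15 = 152 mm.
From 2R + T = 627: T = 627 − 304 = 323 mm.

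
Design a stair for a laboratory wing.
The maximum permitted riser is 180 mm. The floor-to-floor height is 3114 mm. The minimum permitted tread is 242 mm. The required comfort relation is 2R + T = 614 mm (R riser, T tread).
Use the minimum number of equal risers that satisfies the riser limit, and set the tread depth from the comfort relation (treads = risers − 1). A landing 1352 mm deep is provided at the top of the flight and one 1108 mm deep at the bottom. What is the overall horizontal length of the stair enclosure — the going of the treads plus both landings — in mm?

⌈3114/180⌉ = 18 risers.
Each riser is 3114/18 = 173 mm (≤ 180 mm).
T = 614 − 2·173 = 268 mm, which satisfies the 242 mm minimum.
18 risers give 17 treads; going = 17 × 268 = 4556 mm.
Enclosure = 4556 + 1352 + 1108 = 7016 mm.

7016 mm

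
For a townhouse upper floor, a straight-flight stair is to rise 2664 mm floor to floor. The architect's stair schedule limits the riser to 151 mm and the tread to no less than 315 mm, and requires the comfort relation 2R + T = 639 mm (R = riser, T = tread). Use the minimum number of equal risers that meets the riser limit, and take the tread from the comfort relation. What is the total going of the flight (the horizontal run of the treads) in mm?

5831 mm

2664 / 151 = 17.64, so 18 risers are needed.
Riser R = 2664 / 18 = 148 mm, within the 151 mm limit.
T = 639 − 2·148 = 343 mm, which satisfies the 315 mm minimum.
18 risers give 17 treads; going = 17 × 343 = 5831 mm.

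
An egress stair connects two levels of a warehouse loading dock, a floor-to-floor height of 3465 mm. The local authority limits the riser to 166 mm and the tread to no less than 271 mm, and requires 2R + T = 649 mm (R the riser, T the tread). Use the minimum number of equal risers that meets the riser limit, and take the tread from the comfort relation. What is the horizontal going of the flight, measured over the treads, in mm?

3465 / 166 = 20.87, so 21 risers are needed.
Each riser is 3465/21 = 165 mm (≤ 166 mm).
T = 649 − 2·165 = 319 mm, which satisfies the 271 mm minimum.
Going = (21 − 1) × 319 = 6380 mm.

6380 mm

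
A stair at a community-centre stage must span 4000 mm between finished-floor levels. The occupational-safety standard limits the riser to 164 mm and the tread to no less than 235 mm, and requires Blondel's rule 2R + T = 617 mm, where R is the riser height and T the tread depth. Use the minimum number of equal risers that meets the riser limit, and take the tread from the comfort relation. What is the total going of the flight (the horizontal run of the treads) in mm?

4000 / 164 = 24.39, so 25 risers are needed.
Riser R = 4000 / 25 = 160 mm, within the 164 mm limit.
Tread T = 617 − 2 × 160 = 297 mm (≥ 235 mm).
Going = (25 − 1) × 297 = 7128 mm.

7128 mm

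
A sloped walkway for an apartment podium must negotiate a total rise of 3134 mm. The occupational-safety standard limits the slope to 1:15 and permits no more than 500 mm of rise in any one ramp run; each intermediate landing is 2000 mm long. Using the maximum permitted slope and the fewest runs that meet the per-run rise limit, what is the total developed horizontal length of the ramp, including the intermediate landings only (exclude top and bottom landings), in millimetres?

59010 mm

⌈3134/500⌉ = 7 ramp runs. That means 6 intermediate landings.
Horizontal run for 3134 mm of rise at 1:15 is 3134 × 15 = 47010 mm.
6 intermediate landings contribute 6 × 2000 = 12000 mm.
Total developed length = 47010 + 12000 = 59010 mm.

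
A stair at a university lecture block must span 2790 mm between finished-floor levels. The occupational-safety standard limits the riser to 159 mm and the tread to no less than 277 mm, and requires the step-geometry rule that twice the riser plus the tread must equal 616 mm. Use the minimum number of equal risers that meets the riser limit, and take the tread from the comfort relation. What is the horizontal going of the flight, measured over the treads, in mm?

2790 / 159 = 17.547 → round up to 18 risers.
Each riser is 2790/18 = 155 mm (≤ 159 mm).
Tread T = 616 − 2 × 155 = 306 mm (≥ 277 mm).
Going = (18 − 1) × 306 = 5202 mm.

5202 mm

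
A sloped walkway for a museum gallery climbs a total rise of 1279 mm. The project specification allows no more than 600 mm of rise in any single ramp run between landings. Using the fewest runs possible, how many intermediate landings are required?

At most 600 each: 1279/600 = 2.13, giving 3 ramp runs.
3 runs are separated by 2 intermediate landings.

2 intermediate landings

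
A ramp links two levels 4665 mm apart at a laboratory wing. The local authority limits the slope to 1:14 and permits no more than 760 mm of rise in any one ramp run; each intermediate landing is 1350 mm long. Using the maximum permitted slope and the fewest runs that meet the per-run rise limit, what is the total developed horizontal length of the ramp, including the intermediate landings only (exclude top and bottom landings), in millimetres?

73410 mm

At most 760 each: 4665/760 = 6.14, giving 7 ramp runs. That means 6 intermediate landings.
Ramp run (horizontal) at 1:14: 4665 × 14 = 65310 mm.
Intermediate landings: 6 × 1350 = 8100 mm.
Developed length = 65310 + 8100 = 73410 mm.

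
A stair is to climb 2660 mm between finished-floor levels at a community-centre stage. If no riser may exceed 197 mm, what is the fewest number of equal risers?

14 risers

2660 / 197 = 13.50, so 14 risers are needed.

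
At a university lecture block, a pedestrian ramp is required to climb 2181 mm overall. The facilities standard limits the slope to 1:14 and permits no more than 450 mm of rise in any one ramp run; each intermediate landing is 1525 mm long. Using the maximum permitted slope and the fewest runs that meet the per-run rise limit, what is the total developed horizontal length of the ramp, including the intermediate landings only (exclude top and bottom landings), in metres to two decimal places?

36.63 m

⌈2181/450⌉ = 5 ramp runs. That means 4 intermediate landings.
Horizontal run for 2181 mm of rise at 1:14 is 2181 × 14 = 30534 mm.
4 intermediate landings contribute 4 × 1525 = 6100 mm.
Developed length = 30534 + 6100 = 36634 mm.
= 36.63 m.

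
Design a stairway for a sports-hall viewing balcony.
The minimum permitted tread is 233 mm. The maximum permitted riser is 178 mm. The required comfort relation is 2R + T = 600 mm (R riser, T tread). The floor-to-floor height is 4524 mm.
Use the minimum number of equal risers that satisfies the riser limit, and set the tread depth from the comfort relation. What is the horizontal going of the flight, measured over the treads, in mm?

⌈4524/178⌉ = 26 risers.
Each riser is 4524/26 = 174 mm (≤ 178 mm).
From 2R + T = 600: T = 600 − 348 = 252 mm.
26 risers give 25 treads; going = 25 × 252 = 6300 mm.

6300 mm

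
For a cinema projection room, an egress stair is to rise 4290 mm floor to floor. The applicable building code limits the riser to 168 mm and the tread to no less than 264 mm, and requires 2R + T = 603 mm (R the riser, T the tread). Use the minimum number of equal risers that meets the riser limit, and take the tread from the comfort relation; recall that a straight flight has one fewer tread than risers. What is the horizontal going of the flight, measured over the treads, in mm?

At most 168 each: 4290/168 = 25.54, giving 26 risers.
Riser R = 4290 / 26 = 165 mm, within the 168 mm limit.
From 2R + T = 603: T = 603 − 330 = 273 mm.
Treads = 26 − 1 = 25; going = 25 × 273 = 6825 mm.

6825 mm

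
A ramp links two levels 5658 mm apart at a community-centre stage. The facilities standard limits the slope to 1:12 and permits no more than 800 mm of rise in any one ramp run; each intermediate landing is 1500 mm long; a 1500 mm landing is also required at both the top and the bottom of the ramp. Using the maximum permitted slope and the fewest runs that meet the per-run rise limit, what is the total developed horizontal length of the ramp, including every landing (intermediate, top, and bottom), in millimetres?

5658 / 800 = 7.07, so 8 ramp runs are needed. That means 7 intermediate landings.
Horizontal run for 5658 mm of rise at 1:12 is 5658 × 12 = 67896 mm.
Intermediate landings: 7 × 1500 = 10500 mm.
Top and bottom landings: 2 × 1500 = 3000 mm.
Total = 67896 + 10500 + 3000 = 81396 mm.

81396 mm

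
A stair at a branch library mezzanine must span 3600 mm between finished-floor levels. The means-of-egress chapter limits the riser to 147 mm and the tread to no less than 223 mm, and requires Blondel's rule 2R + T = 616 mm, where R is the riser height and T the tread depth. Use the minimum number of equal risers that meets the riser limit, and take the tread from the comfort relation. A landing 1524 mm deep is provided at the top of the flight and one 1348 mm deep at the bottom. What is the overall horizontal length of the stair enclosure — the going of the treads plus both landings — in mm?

3600 / 147 = 24.49, so 25 risers are needed.
R = 3600 ÷ 25 = 144 mm.
Tread T = 616 − 2 × 144 = 328 mm (≥ 223 mm).
Going = (25 − 1) × 328 = 7872 mm.
Add landings: 7872 + 1524 + 1348 = 10744 mm.

10744 mm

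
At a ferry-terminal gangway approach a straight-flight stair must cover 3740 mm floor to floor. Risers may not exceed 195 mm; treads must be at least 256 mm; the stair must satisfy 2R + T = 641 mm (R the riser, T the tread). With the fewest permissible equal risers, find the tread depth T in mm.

⌈3740/195⌉ = 20 risers.
R = 3740 ÷ 20 = 187 mm.
T = 641 − 2·187 = 267 mm, which satisfies the 256 mm minimum.

267 mm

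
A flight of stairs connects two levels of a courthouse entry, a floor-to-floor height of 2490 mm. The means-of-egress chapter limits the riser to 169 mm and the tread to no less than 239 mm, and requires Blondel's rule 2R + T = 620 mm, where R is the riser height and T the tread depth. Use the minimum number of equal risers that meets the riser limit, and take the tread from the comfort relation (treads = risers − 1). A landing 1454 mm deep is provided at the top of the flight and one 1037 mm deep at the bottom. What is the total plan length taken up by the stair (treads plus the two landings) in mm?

6523 mm

⌈2490/169⌉ = 15 risers.
Riser R = 2490 / 15 = 166 mm, within the 169 mm limit.
T = 620 − 2·166 = 288 mm, which satisfies the 239 mm minimum.
Treads = 15 − 1 = 14; going = 14 × 288 = 4032 mm.
Add landings: 4032 + 1454 + 1037 = 6523 mm.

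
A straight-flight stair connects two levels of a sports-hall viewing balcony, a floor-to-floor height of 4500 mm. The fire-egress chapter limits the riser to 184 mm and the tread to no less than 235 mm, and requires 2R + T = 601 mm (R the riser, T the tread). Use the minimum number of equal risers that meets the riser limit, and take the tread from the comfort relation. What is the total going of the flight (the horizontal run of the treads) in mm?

5784 mm

4500 / 184 = 24.46, so 25 risers are needed.
Each riser is 4500/25 = 180 mm (≤ 184 mm).
Tread T = 601 − 2 × 180 = 241 mm (≥ 235 mm).
Treads = 25 − 1 = 24; going = 24 × 241 = 5784 mm.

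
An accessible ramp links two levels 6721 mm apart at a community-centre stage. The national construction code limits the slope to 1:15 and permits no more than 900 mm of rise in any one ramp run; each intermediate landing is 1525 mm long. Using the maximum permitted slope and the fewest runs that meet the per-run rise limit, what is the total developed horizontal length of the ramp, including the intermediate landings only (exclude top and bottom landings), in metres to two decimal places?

At most 900 each: 6721/900 = 7.47, giving 8 ramp runs. That means 7 intermediate landings.
Ramp run (horizontal) at 1:15: 6721 × 15 = 100815 mm.
Intermediate landings: 7 × 1525 = 10675 mm.
Developed length = 100815 + 10675 = 111490 mm.
= 111.49 m.

111.49 m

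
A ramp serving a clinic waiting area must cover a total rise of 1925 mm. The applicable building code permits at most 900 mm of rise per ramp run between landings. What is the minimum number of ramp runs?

3 runs

1925 / 900 = 2.14, so 3 ramp runs are needed.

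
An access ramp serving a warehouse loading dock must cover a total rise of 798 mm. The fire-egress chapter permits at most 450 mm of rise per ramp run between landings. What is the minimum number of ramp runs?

At most 450 each: 798/450 = 1.77, giving 2 ramp runs.

2 runs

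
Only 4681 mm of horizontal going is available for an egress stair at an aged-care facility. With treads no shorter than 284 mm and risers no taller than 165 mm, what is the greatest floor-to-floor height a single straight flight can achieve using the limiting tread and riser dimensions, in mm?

2805 mm

4681 / 284 = 16.48, so 16 treads fit.
Risers = treads + 1 = 17.
Maximum height = 17 × 165 = 2805 mm.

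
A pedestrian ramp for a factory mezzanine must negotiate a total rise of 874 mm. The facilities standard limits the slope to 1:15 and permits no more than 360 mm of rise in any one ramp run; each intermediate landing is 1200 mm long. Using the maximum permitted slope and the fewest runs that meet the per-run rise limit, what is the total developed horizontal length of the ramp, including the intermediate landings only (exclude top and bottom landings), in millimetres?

874 / 360 = 2.43, so 3 ramp runs are needed. That means 2 intermediate landings.
Horizontal run for 874 mm of rise at 1:15 is 874 × 15 = 13110 mm.
Intermediate landings: 2 × 1200 = 2400 mm.
Developed length = 13110 + 2400 = 15510 mm.

15510 mm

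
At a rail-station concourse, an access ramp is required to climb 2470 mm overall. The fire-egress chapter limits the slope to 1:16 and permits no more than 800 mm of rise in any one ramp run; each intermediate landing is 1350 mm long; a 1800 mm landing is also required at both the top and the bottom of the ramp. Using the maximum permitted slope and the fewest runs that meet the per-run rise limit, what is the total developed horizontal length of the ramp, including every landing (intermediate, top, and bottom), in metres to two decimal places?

47.17 m

2470 / 800 = 3.09, so 4 ramp runs are needed. That means 3 intermediate landings.
Ramp run (horizontal) at 1:16: 2470 × 16 = 39520 mm.
3 intermediate landings contribute 3 × 1350 = 4050 mm.
Top and bottom landings: 2 × 1800 = 3600 mm.
Total = 39520 + 4050 + 3600 = 47170 mm.
= 47.17 m.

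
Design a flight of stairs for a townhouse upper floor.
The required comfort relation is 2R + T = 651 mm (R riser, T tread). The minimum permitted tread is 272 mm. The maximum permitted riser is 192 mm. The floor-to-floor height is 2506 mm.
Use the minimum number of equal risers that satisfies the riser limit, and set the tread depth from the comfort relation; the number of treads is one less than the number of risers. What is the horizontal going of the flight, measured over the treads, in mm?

⌈2506/192⌉ = 14 risers.
Each riser is 2506/14 = 179 mm (≤ 192 mm).
T = 651 − 2·179 = 293 mm, which satisfies the 272 mm minimum.
Treads = 14 − 1 = 13; going = 13 × 293 = 3809 mm.

3809 mm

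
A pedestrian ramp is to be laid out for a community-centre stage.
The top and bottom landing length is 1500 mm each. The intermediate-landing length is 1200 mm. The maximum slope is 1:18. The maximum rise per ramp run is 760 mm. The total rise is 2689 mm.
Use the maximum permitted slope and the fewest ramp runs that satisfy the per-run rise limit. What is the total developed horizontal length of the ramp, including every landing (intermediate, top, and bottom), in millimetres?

2689 / 760 = 3.538 → round up to 4 ramp runs. That means 3 intermediate landings.
Horizontal run for 2689 mm of rise at 1:18 is 2689 × 18 = 48402 mm.
3 intermediate landings contribute 3 × 1200 = 3600 mm.
Top and bottom landings: 2 × 1500 = 3000 mm.
Total = 48402 + 3600 + 3000 = 55002 mm.

55002 mm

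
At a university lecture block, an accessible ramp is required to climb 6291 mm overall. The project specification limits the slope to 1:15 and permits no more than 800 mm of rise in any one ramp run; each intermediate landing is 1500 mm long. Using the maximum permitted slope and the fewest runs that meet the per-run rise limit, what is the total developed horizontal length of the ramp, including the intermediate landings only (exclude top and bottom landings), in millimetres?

104865 mm

6291 / 800 = 7.86, so 8 ramp runs are needed. That means 7 intermediate landings.
Ramp run (horizontal) at 1:15: 6291 × 15 = 94365 mm.
7 intermediate landings contribute 7 × 1500 = 10500 mm.
Developed length = 94365 + 10500 = 104865 mm.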